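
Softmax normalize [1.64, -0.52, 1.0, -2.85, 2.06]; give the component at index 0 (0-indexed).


Exponentials: e^1.64=5.1552, e^-0.52=0.5945, e^1.0=2.7183, e^-2.85=0.0578, e^2.06=7.846
Sum = 16.3718
Softmax = [0.3149, 0.0363, 0.166, 0.0035, 0.4792]
p[0] = 5.1552/16.3718 = 0.3149

0.3149


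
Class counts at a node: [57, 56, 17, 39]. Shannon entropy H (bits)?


Probabilities: [57/169, 56/169, 17/169, 39/169] ≈ [0.3373, 0.3314, 0.1006, 0.2308]
H = -((57/169)·log₂(57/169) + (56/169)·log₂(56/169) + (17/169)·log₂(17/169) + (39/169)·log₂(39/169))
  = 1.8784 bits

1.8784 bits


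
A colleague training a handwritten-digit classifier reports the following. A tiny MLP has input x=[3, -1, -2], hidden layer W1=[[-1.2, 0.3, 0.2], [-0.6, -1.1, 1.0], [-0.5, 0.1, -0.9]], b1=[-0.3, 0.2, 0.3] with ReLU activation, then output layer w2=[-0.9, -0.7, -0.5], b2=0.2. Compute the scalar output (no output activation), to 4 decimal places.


z1[0] = (-1.2)·(3) + (0.3)·(-1) + (0.2)·(-2) - 0.3 = -4.6
z1[1] = (-0.6)·(3) + (-1.1)·(-1) + (1.0)·(-2) + 0.2 = -2.5
z1[2] = (-0.5)·(3) + (0.1)·(-1) + (-0.9)·(-2) + 0.3 = 0.5
h = ReLU(z1) = [0.0, 0.0, 0.5]
output = (-0.9)·(0.0) + (-0.7)·(0.0) + (-0.5)·(0.5) + 0.2 = -0.05

-0.05


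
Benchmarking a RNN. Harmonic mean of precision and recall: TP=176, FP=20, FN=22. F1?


Precision = 176/196 = 0.898
Recall = 176/198 = 0.8889
F1 = 2·P·R/(P+R) = 2·TP/(2·TP+FP+FN) = 352/(352+20+22) = 352/394 = 0.8934

0.8934


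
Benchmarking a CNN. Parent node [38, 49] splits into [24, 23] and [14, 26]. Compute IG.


Parent = [38, 49], H_parent = 0.9884
H_left = 0.9997 (n=47), H_right = 0.9341 (n=40)
H_children = (47/87)·0.9997 + (40/87)·0.9341 = 0.9695
IG = 0.9884 - 0.9695 = 0.0189

0.0189


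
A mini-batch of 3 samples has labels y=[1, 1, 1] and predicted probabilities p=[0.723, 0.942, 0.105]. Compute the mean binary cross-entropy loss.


L[0] = -ln(0.723) = 0.3243
L[1] = -ln(0.942) = 0.0598
L[2] = -ln(0.105) = 2.2538
mean = (0.3243 + 0.0598 + 2.2538)/3 = 0.8793

0.8793


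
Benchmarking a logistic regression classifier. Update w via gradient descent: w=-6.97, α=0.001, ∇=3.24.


w_new = w - α·∇
= -6.97 - 0.001·3.24
= -6.97 - 0.00324
= -6.97324

-6.97324


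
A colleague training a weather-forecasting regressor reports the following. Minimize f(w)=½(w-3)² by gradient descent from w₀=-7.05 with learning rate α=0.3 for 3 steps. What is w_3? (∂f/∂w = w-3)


step 1: grad = -7.05-3 = -10.05; w = -7.05 - 0.3·(-10.05) = -4.035
step 2: grad = -4.035-3 = -7.035; w = -4.035 - 0.3·(-7.035) = -1.9245
step 3: grad = -1.9245-3 = -4.9245; w = -1.9245 - 0.3·(-4.9245) = -0.44715

-0.44715


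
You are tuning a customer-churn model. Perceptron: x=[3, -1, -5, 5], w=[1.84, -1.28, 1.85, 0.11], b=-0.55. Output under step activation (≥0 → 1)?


z = (3)·(1.84) + (-1)·(-1.28) + (-5)·(1.85) + (5)·(0.11) - 0.55
  = -2.45
step(z) = 0 (z<0)

0


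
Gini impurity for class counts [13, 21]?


Probabilities: [13/34, 21/34] ≈ [0.3824, 0.6176]
Σpᵢ² = (169 + 441)/34² = 610/1156
Gini = 1 - Σpᵢ² = 1 - 610/1156 = 0.4723

0.4723


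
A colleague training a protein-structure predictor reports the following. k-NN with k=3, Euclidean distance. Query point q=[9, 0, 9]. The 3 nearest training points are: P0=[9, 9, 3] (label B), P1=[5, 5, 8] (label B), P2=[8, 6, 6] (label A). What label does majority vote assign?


d(q,P0) = 10.8167  (label B)
d(q,P1) = 6.4807  (label B)
d(q,P2) = 6.7823  (label A)
Votes: A=1, B=2
Majority → B

B


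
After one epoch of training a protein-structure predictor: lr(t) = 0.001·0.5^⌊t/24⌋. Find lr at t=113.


n_drops = ⌊113/24⌋ = 4
lr = 0.001·0.5^4 = 0.001·0.0625 = 0.0000625

0.0000625


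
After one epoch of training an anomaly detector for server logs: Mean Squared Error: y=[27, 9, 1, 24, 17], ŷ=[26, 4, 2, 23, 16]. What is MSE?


Squared errors: (27-26)²=1, (9-4)²=25, (1-2)²=1, (24-23)²=1, (17-16)²=1
Sum = 29
MSE = 29/5 = 29/5

29/5


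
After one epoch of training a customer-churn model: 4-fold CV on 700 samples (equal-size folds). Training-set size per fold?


Fold size = 700/4 = 175
Training per fold = 700 - 175 = 525

525


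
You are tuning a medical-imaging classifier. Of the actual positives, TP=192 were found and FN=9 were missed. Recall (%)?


Recall = TP/(TP+FN)
= 192/(192+9)
= 192/201 = 95.52%

95.52%


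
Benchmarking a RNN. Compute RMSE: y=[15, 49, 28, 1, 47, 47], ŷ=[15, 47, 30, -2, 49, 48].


MSE = 22/6 = 3.6667
RMSE = √(22/6) = 1.9149

1.9149


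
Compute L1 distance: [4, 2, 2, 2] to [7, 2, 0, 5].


d = |4-7| + |2-2| + |2-0| + |2-5|
  = 3 + 0 + 2 + 3
  = 8

8


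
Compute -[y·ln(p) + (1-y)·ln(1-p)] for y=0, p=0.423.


BCE = -[y·ln(p) + (1-y)·ln(1-p)]
= -0 - 1·ln(1-0.423)
= -ln(0.577) = 0.5499

0.5499


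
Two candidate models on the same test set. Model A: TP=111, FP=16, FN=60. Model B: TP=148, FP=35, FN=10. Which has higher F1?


Model A: P=111/127=0.874, R=111/171=0.6491, F1=2PR/(P+R)=2TP/(2TP+FP+FN)=222/298=0.745
Model B: P=148/183=0.8087, R=148/158=0.9367, F1=2PR/(P+R)=2TP/(2TP+FP+FN)=296/341=0.868
0.745 < 0.868 → Model B

Model B


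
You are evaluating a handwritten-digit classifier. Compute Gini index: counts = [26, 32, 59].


Probabilities: [26/117, 32/117, 59/117] ≈ [0.2222, 0.2735, 0.5043]
Σpᵢ² = (676 + 1024 + 3481)/117² = 5181/13689
Gini = 1 - Σpᵢ² = 1 - 5181/13689 = 0.6215

0.6215


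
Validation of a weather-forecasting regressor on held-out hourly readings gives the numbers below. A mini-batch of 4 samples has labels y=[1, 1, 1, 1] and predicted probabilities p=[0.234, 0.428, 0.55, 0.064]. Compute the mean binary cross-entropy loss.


L[0] = -ln(0.234) = 1.4524
L[1] = -ln(0.428) = 0.8486
L[2] = -ln(0.55) = 0.5978
L[3] = -ln(0.064) = 2.7489
mean = (1.4524 + 0.8486 + 0.5978 + 2.7489)/4 = 1.4119

1.4119


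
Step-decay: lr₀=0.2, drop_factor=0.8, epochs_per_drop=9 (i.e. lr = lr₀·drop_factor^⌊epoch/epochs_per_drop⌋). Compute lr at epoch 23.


n_drops = ⌊23/9⌋ = 2
lr = 0.2·0.8^2 = 0.2·0.64 = 0.128

0.128


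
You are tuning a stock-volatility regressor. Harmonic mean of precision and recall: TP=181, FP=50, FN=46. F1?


Precision = 181/231 = 0.7835
Recall = 181/227 = 0.7974
F1 = 2·P·R/(P+R) = 2·TP/(2·TP+FP+FN) = 362/(362+50+46) = 362/458 = 0.7904

0.7904


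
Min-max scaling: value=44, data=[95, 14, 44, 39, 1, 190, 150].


min=1, max=190
(44-1)/(190-1) = 43/189 = 0.2275

0.2275


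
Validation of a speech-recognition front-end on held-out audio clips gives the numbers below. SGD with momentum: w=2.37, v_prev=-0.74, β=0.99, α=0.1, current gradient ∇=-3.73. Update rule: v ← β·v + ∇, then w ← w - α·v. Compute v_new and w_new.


v_new = 0.99·-0.74 - 3.73 = -0.7326 - 3.73 = -4.4626
w_new = 2.37 - 0.1·-4.4626 = 2.37 + 0.44626 = 2.81626

v_new=-4.4626, w_new=2.81626


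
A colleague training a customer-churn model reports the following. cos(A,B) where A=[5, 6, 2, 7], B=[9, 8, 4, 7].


A·B = 5·9 + 6·8 + 2·4 + 7·7 = 150
‖A‖ = √114 = 10.6771, ‖B‖ = √210 = 14.4914
cos = 150/(√114·√210) = 150/√23940 = 0.9695

0.9695


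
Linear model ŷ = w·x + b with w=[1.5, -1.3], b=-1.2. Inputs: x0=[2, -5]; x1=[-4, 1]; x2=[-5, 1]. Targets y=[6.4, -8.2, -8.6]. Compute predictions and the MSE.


ŷ0 = (1.5)·(2) + (-1.3)·(-5) - 1.2 = 8.3
ŷ1 = (1.5)·(-4) + (-1.3)·(1) - 1.2 = -8.5
ŷ2 = (1.5)·(-5) + (-1.3)·(1) - 1.2 = -10.0
errors² = [3.61, 0.09, 1.96]
MSE = 5.6600/3 = 1.8867

1.8867


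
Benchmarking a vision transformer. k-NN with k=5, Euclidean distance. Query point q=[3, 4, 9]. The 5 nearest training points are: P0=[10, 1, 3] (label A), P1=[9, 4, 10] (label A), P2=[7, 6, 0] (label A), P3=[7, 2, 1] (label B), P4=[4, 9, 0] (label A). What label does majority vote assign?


d(q,P0) = 9.6954  (label A)
d(q,P1) = 6.0828  (label A)
d(q,P2) = 10.0499  (label A)
d(q,P3) = 9.1652  (label B)
d(q,P4) = 10.3441  (label A)
Votes: A=4, B=1
Majority → A

A


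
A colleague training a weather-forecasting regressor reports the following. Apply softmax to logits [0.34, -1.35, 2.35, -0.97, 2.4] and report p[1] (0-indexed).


Exponentials: e^0.34=1.4049, e^-1.35=0.2592, e^2.35=10.4856, e^-0.97=0.3791, e^2.4=11.0232
Sum = 23.552
Softmax = [0.0597, 0.011, 0.4452, 0.0161, 0.468]
p[1] = 0.2592/23.552 = 0.011

0.011


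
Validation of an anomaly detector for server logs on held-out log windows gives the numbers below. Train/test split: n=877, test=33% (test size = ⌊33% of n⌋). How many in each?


Test = ⌊877·33/100⌋ = 289
Train = 877 - 289 = 588

Train: 588, Test: 289


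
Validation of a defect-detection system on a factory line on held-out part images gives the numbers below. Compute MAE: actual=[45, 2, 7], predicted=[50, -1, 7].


Absolute errors: |45-50|=5, |2+ 1|=3, |7-7|=0
Sum = 8
MAE = 8/3 = 8/3

8/3


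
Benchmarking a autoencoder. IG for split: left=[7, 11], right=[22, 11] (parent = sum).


Parent = [29, 22], H_parent = 0.9864
H_left = 0.9641 (n=18), H_right = 0.9183 (n=33)
H_children = (18/51)·0.9641 + (33/51)·0.9183 = 0.9345
IG = 0.9864 - 0.9345 = 0.0519

0.0519


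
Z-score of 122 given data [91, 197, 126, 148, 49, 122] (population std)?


μ = 122.1667, σ = 45.8382
z = (122 - 122.1667)/45.8382 = -0.0036

-0.0036


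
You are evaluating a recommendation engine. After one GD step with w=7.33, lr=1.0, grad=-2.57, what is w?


w_new = w - α·∇
= 7.33 - 1.0·-2.57
= 7.33 + 2.57
= 9.9

9.9


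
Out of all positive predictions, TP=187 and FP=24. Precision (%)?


Precision = TP/(TP+FP)
= 187/(187+24)
= 187/211 = 88.63%

88.63%


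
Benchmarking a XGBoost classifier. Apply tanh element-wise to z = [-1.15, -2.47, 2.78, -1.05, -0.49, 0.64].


tanh(-1.15) = -0.8178
tanh(-2.47) = -0.9858
tanh(2.78) = 0.9923
tanh(-1.05) = -0.7818
tanh(-0.49) = -0.4542
tanh(0.64) = 0.5649
result = [-0.8178, -0.9858, 0.9923, -0.7818, -0.4542, 0.5649]

[-0.8178, -0.9858, 0.9923, -0.7818, -0.4542, 0.5649]


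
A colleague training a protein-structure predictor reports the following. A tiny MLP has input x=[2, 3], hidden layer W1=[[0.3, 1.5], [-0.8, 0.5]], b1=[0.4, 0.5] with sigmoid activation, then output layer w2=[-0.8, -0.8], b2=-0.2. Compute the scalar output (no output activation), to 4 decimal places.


z1[0] = (0.3)·(2) + (1.5)·(3) + 0.4 = 5.5
z1[1] = (-0.8)·(2) + (0.5)·(3) + 0.5 = 0.4
h = sigmoid(z1) = [0.9959, 0.5987]
output = (-0.8)·(0.9959) + (-0.8)·(0.5987) - 0.2 = -1.4757

-1.4757


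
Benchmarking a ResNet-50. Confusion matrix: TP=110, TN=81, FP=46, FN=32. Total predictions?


Total = TP + TN + FP + FN
= 110 + 81 + 46 + 32
= 269
(Predicted positive: 156, predicted negative: 113)

269


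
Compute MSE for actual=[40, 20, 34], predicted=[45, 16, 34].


Squared errors: (40-45)²=25, (20-16)²=16, (34-34)²=0
Sum = 41
MSE = 41/3 = 41/3

41/3


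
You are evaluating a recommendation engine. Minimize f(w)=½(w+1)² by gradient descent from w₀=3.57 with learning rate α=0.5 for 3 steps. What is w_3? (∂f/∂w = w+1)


step 1: grad = 3.57+1 = 4.57; w = 3.57 - 0.5·(4.57) = 1.285
step 2: grad = 1.285+1 = 2.285; w = 1.285 - 0.5·(2.285) = 0.1425
step 3: grad = 0.1425+1 = 1.1425; w = 0.1425 - 0.5·(1.1425) = -0.42875

-0.42875


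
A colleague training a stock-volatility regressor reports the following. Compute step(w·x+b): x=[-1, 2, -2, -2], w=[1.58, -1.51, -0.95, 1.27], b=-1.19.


z = (-1)·(1.58) + (2)·(-1.51) + (-2)·(-0.95) + (-2)·(1.27) - 1.19
  = -6.43
step(z) = 0 (z<0)

0


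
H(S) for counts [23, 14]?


Probabilities: [23/37, 14/37] ≈ [0.6216, 0.3784]
H = -((23/37)·log₂(23/37) + (14/37)·log₂(14/37))
  = 0.9569 bits

0.9569 bits


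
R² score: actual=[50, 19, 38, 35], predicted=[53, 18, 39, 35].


ȳ = 35.5
SS_res = Σ(y-ŷ)² = 11
SS_tot = Σ(y-ȳ)² = 489
R² = 1 - SS_res/SS_tot = 1 - 0.0225 = 0.9775

0.9775


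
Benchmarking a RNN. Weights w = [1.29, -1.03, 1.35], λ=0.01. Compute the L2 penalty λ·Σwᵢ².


‖w‖₂² = (1.29)² + (-1.03)² + (1.35)²
     = 1.6641 + 1.0609 + 1.8225
     = 4.5475
λ·‖w‖₂² = 0.01·4.5475 = 0.045475

0.045475


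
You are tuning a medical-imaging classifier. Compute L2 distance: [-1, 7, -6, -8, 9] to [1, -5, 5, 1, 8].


d = √((-1-1)² + (7+ 5)² + (-6-5)² + (-8-1)² + (9-8)²)
  = √(4 + 144 + 121 + 81 + 1)
  = √351 = 18.735

18.735


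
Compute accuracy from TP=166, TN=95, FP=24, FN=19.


Accuracy = (TP+TN)/(TP+TN+FP+FN)
= (166+95)/(304)
= 261/304 = 85.86%

85.86%


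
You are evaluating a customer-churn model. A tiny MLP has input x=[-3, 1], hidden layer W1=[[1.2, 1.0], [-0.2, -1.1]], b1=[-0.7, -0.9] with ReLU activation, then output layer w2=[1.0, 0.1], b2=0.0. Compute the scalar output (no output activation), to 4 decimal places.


z1[0] = (1.2)·(-3) + (1.0)·(1) - 0.7 = -3.3
z1[1] = (-0.2)·(-3) + (-1.1)·(1) - 0.9 = -1.4
h = ReLU(z1) = [0.0, 0.0]
output = (1.0)·(0.0) + (0.1)·(0.0) + 0.0 = 0.0

0.0


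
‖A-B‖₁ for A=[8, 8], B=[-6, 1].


d = |8+ 6| + |8-1|
  = 14 + 7
  = 21

21


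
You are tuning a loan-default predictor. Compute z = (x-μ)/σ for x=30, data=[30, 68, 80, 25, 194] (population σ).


μ = 79.4, σ = 61.0953
z = (30 - 79.4)/61.0953 = -0.8086

-0.8086


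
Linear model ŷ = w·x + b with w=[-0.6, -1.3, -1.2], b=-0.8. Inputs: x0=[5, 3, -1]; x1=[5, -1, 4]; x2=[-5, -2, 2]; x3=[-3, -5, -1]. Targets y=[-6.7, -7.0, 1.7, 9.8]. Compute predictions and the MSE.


ŷ0 = (-0.6)·(5) + (-1.3)·(3) + (-1.2)·(-1) - 0.8 = -6.5
ŷ1 = (-0.6)·(5) + (-1.3)·(-1) + (-1.2)·(4) - 0.8 = -7.3
ŷ2 = (-0.6)·(-5) + (-1.3)·(-2) + (-1.2)·(2) - 0.8 = 2.4
ŷ3 = (-0.6)·(-3) + (-1.3)·(-5) + (-1.2)·(-1) - 0.8 = 8.7
errors² = [0.04, 0.09, 0.49, 1.21]
MSE = 1.8300/4 = 0.4575

0.4575


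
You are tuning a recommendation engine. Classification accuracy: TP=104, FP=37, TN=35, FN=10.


Accuracy = (TP+TN)/(TP+TN+FP+FN)
= (104+35)/(186)
= 139/186 = 74.73%

74.73%


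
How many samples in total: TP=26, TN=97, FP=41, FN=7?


Total = TP + TN + FP + FN
= 26 + 97 + 41 + 7
= 171
(Predicted positive: 67, predicted negative: 104)

171


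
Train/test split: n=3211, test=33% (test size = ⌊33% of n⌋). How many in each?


Test = ⌊3211·33/100⌋ = 1059
Train = 3211 - 1059 = 2152

Train: 2152, Test: 1059


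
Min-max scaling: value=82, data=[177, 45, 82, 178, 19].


min=19, max=178
(82-19)/(178-19) = 63/159 = 0.3962

0.3962


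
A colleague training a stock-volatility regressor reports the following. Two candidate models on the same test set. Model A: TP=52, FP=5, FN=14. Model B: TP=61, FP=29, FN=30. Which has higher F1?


Model A: P=52/57=0.9123, R=52/66=0.7879, F1=2PR/(P+R)=2TP/(2TP+FP+FN)=104/123=0.8455
Model B: P=61/90=0.6778, R=61/91=0.6703, F1=2PR/(P+R)=2TP/(2TP+FP+FN)=122/181=0.674
0.8455 > 0.674 → Model A

Model A


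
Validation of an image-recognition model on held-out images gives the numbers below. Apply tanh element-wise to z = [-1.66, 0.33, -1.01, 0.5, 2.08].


tanh(-1.66) = -0.9302
tanh(0.33) = 0.3185
tanh(-1.01) = -0.7658
tanh(0.5) = 0.4621
tanh(2.08) = 0.9693
result = [-0.9302, 0.3185, -0.7658, 0.4621, 0.9693]

[-0.9302, 0.3185, -0.7658, 0.4621, 0.9693]


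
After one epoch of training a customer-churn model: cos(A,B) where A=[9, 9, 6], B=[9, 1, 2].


A·B = 9·9 + 9·1 + 6·2 = 102
‖A‖ = √198 = 14.0712, ‖B‖ = √86 = 9.2736
cos = 102/(√198·√86) = 102/√17028 = 0.7817

0.7817


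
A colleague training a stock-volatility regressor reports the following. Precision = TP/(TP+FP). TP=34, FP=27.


Precision = TP/(TP+FP)
= 34/(34+27)
= 34/61 = 55.74%

55.74%


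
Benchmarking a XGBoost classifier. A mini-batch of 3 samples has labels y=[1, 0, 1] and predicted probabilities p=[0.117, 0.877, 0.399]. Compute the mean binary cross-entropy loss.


L[0] = -ln(0.117) = 2.1456
L[1] = -ln(1-0.877) = -ln(0.123) = 2.0956
L[2] = -ln(0.399) = 0.9188
mean = (2.1456 + 2.0956 + 0.9188)/3 = 1.72

1.72


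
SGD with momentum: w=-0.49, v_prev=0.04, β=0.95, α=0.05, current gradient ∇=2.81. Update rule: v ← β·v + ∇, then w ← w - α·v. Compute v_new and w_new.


v_new = 0.95·0.04 + 2.81 = 0.038 + 2.81 = 2.848
w_new = -0.49 - 0.05·2.848 = -0.49 - 0.1424 = -0.6324

v_new=2.848, w_new=-0.6324


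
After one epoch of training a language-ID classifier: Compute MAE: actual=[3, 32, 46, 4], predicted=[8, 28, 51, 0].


Absolute errors: |3-8|=5, |32-28|=4, |46-51|=5, |4-0|=4
Sum = 18
MAE = 18/4 = 9/2

9/2


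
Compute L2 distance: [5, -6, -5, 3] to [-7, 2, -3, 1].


d = √((5+ 7)² + (-6-2)² + (-5+ 3)² + (3-1)²)
  = √(144 + 64 + 4 + 4)
  = √216 = 14.6969

14.6969


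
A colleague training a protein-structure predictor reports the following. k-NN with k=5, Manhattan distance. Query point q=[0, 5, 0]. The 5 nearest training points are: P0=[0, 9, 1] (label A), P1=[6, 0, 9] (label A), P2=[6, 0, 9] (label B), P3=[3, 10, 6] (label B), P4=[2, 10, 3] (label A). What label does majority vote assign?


d(q,P0) = 5  (label A)
d(q,P1) = 20  (label A)
d(q,P2) = 20  (label B)
d(q,P3) = 14  (label B)
d(q,P4) = 10  (label A)
Votes: A=3, B=2
Majority → A

A


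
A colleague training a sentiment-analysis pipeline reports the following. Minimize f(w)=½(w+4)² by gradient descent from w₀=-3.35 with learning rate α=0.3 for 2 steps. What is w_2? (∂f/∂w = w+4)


step 1: grad = -3.35+4 = 0.65; w = -3.35 - 0.3·(0.65) = -3.545
step 2: grad = -3.545+4 = 0.455; w = -3.545 - 0.3·(0.455) = -3.6815

-3.6815


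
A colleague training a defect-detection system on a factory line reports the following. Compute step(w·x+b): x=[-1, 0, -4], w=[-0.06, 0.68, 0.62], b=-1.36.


z = (-1)·(-0.06) + (0)·(0.68) + (-4)·(0.62) - 1.36
  = -3.78
step(z) = 0 (z<0)

0


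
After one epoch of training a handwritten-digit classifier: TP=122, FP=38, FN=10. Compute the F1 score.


Precision = 122/160 = 0.7625
Recall = 122/132 = 0.9242
F1 = 2·P·R/(P+R) = 2·TP/(2·TP+FP+FN) = 244/(244+38+10) = 244/292 = 0.8356

0.8356


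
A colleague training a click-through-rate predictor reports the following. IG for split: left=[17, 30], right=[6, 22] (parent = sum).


Parent = [23, 52], H_parent = 0.8893
H_left = 0.9441 (n=47), H_right = 0.7496 (n=28)
H_children = (47/75)·0.9441 + (28/75)·0.7496 = 0.8715
IG = 0.8893 - 0.8715 = 0.0178

0.0178


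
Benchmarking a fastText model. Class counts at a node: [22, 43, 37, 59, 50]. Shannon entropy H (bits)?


Probabilities: [22/211, 43/211, 37/211, 59/211, 50/211] ≈ [0.1043, 0.2038, 0.1754, 0.2796, 0.237]
H = -((22/211)·log₂(22/211) + (43/211)·log₂(43/211) + (37/211)·log₂(37/211) + (59/211)·log₂(59/211) + (50/211)·log₂(50/211))
  = 2.2545 bits

2.2545 bits


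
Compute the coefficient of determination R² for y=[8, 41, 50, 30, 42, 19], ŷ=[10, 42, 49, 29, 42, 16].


ȳ = 31.6667
SS_res = Σ(y-ŷ)² = 16
SS_tot = Σ(y-ȳ)² = 1253.33
R² = 1 - SS_res/SS_tot = 1 - 0.0128 = 0.9872

0.9872


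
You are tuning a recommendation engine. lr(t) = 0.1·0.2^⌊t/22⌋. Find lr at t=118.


n_drops = ⌊118/22⌋ = 5
lr = 0.1·0.2^5 = 0.1·0.00032 = 0.000032

0.000032


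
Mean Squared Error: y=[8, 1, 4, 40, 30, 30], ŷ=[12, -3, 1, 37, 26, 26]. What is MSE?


Squared errors: (8-12)²=16, (1+ 3)²=16, (4-1)²=9, (40-37)²=9, (30-26)²=16, (30-26)²=16
Sum = 82
MSE = 82/6 = 41/3

41/3


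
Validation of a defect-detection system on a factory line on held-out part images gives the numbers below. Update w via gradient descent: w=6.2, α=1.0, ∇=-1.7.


w_new = w - α·∇
= 6.2 - 1.0·-1.7
= 6.2 + 1.7
= 7.9

7.9


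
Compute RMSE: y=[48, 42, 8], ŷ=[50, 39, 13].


MSE = 38/3 = 12.6667
RMSE = √(38/3) = 3.559

3.559


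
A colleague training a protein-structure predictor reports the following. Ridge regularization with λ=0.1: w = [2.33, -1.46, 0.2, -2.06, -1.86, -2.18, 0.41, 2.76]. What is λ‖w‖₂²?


‖w‖₂² = (2.33)² + (-1.46)² + (0.2)² + (-2.06)² + (-1.86)² + (-2.18)² + (0.41)² + (2.76)²
     = 5.4289 + 2.1316 + 0.04 + 4.2436 + 3.4596 + 4.7524 + 0.1681 + 7.6176
     = 27.8418
λ·‖w‖₂² = 0.1·27.8418 = 2.78418

2.78418


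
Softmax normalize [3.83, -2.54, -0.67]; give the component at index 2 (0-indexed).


Exponentials: e^3.83=46.0625, e^-2.54=0.0789, e^-0.67=0.5117
Sum = 46.6531
Softmax = [0.9873, 0.0017, 0.011]
p[2] = 0.5117/46.6531 = 0.011

0.011


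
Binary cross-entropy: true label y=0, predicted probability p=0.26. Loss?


BCE = -[y·ln(p) + (1-y)·ln(1-p)]
= -0 - 1·ln(1-0.26)
= -ln(0.74) = 0.3011

0.3011


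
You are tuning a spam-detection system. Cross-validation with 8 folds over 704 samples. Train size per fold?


Fold size = 704/8 = 88
Training per fold = 704 - 88 = 616

616


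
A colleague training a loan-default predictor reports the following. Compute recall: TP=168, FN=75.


Recall = TP/(TP+FN)
= 168/(168+75)
= 168/243 = 69.14%

69.14%


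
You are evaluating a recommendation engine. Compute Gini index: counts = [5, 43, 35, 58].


Probabilities: [5/141, 43/141, 35/141, 58/141] ≈ [0.0355, 0.305, 0.2482, 0.4113]
Σpᵢ² = (25 + 1849 + 1225 + 3364)/141² = 6463/19881
Gini = 1 - Σpᵢ² = 1 - 6463/19881 = 0.6749

0.6749


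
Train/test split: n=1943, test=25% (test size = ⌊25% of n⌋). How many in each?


Test = ⌊1943·25/100⌋ = 485
Train = 1943 - 485 = 1458

Train: 1458, Test: 485


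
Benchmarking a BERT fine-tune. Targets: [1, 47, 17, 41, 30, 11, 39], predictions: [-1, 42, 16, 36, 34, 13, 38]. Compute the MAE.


Absolute errors: |1+ 1|=2, |47-42|=5, |17-16|=1, |41-36|=5, |30-34|=4, |11-13|=2, |39-38|=1
Sum = 20
MAE = 20/7 = 20/7

20/7


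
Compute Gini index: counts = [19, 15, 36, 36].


Probabilities: [19/106, 15/106, 36/106, 36/106] ≈ [0.1792, 0.1415, 0.3396, 0.3396]
Σpᵢ² = (361 + 225 + 1296 + 1296)/106² = 3178/11236
Gini = 1 - Σpᵢ² = 1 - 3178/11236 = 0.7172

0.7172


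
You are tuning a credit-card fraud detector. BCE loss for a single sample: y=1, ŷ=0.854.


BCE = -[y·ln(p) + (1-y)·ln(1-p)]
= -1·ln(0.854) - 0
= -ln(0.854) = 0.1578

0.1578


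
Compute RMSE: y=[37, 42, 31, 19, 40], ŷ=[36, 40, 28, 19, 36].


MSE = 30/5 = 6
RMSE = √(30/5) = 2.4495

2.4495


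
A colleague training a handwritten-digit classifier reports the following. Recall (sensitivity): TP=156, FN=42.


Recall = TP/(TP+FN)
= 156/(156+42)
= 156/198 = 78.79%

78.79%


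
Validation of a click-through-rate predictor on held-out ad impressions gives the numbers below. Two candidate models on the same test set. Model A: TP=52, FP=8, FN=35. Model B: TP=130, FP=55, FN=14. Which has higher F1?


Model A: P=52/60=0.8667, R=52/87=0.5977, F1=2PR/(P+R)=2TP/(2TP+FP+FN)=104/147=0.7075
Model B: P=130/185=0.7027, R=130/144=0.9028, F1=2PR/(P+R)=2TP/(2TP+FP+FN)=260/329=0.7903
0.7075 < 0.7903 → Model B

Model B


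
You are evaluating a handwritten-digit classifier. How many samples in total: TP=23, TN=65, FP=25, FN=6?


Total = TP + TN + FP + FN
= 23 + 65 + 25 + 6
= 119
(Predicted positive: 48, predicted negative: 71)

119


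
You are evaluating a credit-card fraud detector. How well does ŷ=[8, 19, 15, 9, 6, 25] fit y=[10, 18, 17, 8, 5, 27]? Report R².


ȳ = 14.1667
SS_res = Σ(y-ŷ)² = 15
SS_tot = Σ(y-ȳ)² = 326.83
R² = 1 - SS_res/SS_tot = 1 - 0.0459 = 0.9541

0.9541


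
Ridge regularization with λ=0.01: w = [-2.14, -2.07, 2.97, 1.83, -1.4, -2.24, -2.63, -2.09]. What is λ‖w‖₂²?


‖w‖₂² = (-2.14)² + (-2.07)² + (2.97)² + (1.83)² + (-1.4)² + (-2.24)² + (-2.63)² + (-2.09)²
     = 4.5796 + 4.2849 + 8.8209 + 3.3489 + 1.96 + 5.0176 + 6.9169 + 4.3681
     = 39.2969
λ·‖w‖₂² = 0.01·39.2969 = 0.392969

0.392969


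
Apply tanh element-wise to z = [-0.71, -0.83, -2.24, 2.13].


tanh(-0.71) = -0.6107
tanh(-0.83) = -0.6805
tanh(-2.24) = -0.9776
tanh(2.13) = 0.9721
result = [-0.6107, -0.6805, -0.9776, 0.9721]

[-0.6107, -0.6805, -0.9776, 0.9721]


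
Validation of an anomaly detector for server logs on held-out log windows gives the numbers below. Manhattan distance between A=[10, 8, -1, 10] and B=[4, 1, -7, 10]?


d = |10-4| + |8-1| + |-1+ 7| + |10-10|
  = 6 + 7 + 6 + 0
  = 19

19


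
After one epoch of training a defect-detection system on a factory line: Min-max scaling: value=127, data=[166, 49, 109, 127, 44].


min=44, max=166
(127-44)/(166-44) = 83/122 = 0.6803

0.6803


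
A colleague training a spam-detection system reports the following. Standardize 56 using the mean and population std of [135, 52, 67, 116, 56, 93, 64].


μ = 83.2857, σ = 29.7596
z = (56 - 83.2857)/29.7596 = -0.9169

-0.9169


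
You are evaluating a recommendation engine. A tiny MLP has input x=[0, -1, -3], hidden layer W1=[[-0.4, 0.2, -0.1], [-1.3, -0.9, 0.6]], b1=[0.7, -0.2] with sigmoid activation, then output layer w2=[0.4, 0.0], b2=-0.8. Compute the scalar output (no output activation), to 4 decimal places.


z1[0] = (-0.4)·(0) + (0.2)·(-1) + (-0.1)·(-3) + 0.7 = 0.8
z1[1] = (-1.3)·(0) + (-0.9)·(-1) + (0.6)·(-3) - 0.2 = -1.1
h = sigmoid(z1) = [0.69, 0.2497]
output = (0.4)·(0.69) + (0.0)·(0.2497) - 0.8 = -0.524

-0.524


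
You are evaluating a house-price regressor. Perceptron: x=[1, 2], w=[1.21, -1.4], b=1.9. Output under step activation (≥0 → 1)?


z = (1)·(1.21) + (2)·(-1.4) + 1.9
  = 0.31
step(z) = 1 (z≥0)

1


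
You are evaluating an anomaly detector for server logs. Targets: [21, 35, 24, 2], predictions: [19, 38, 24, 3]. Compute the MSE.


Squared errors: (21-19)²=4, (35-38)²=9, (24-24)²=0, (2-3)²=1
Sum = 14
MSE = 14/4 = 7/2

7/2


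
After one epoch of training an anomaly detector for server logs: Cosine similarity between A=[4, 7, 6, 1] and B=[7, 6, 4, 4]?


A·B = 4·7 + 7·6 + 6·4 + 1·4 = 98
‖A‖ = √102 = 10.0995, ‖B‖ = √117 = 10.8167
cos = 98/(√102·√117) = 98/√11934 = 0.8971

0.8971


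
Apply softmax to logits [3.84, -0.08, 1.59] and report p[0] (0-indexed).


Exponentials: e^3.84=46.5255, e^-0.08=0.9231, e^1.59=4.9037
Sum = 52.3523
Softmax = [0.8887, 0.0176, 0.0937]
p[0] = 46.5255/52.3523 = 0.8887

0.8887


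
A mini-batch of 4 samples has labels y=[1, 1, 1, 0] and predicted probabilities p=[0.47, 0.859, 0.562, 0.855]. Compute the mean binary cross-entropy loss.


L[0] = -ln(0.47) = 0.755
L[1] = -ln(0.859) = 0.152
L[2] = -ln(0.562) = 0.5763
L[3] = -ln(1-0.855) = -ln(0.145) = 1.931
mean = (0.755 + 0.152 + 0.5763 + 1.931)/4 = 0.8536

0.8536


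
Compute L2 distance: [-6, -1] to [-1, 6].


d = √((-6+ 1)² + (-1-6)²)
  = √(25 + 49)
  = √74 = 8.6023

8.6023


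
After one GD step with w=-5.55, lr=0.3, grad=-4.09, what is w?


w_new = w - α·∇
= -5.55 - 0.3·-4.09
= -5.55 + 1.227
= -4.323

-4.323


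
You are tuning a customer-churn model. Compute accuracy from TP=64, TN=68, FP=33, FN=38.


Accuracy = (TP+TN)/(TP+TN+FP+FN)
= (64+68)/(203)
= 132/203 = 65.02%

65.02%


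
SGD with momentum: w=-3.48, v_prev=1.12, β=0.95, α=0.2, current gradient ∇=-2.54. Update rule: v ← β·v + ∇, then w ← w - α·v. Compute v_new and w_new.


v_new = 0.95·1.12 - 2.54 = 1.064 - 2.54 = -1.476
w_new = -3.48 - 0.2·-1.476 = -3.48 + 0.2952 = -3.1848

v_new=-1.476, w_new=-3.1848


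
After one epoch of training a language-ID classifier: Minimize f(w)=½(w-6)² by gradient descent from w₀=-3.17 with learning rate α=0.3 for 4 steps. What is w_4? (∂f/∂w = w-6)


step 1: grad = -3.17-6 = -9.17; w = -3.17 - 0.3·(-9.17) = -0.419
step 2: grad = -0.419-6 = -6.419; w = -0.419 - 0.3·(-6.419) = 1.5067
step 3: grad = 1.5067-6 = -4.4933; w = 1.5067 - 0.3·(-4.4933) = 2.85469
step 4: grad = 2.85469-6 = -3.14531; w = 2.85469 - 0.3·(-3.14531) = 3.798283

3.798283


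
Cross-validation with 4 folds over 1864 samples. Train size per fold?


Fold size = 1864/4 = 466
Training per fold = 1864 - 466 = 1398

1398


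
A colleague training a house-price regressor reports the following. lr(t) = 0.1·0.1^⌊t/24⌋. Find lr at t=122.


n_drops = ⌊122/24⌋ = 5
lr = 0.1·0.1^5 = 0.1·0.00001 = 0.000001

0.000001


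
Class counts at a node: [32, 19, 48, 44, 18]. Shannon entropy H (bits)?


Probabilities: [32/161, 19/161, 48/161, 44/161, 18/161] ≈ [0.1988, 0.118, 0.2981, 0.2733, 0.1118]
H = -((32/161)·log₂(32/161) + (19/161)·log₂(19/161) + (48/161)·log₂(48/161) + (44/161)·log₂(44/161) + (18/161)·log₂(18/161))
  = 2.2125 bits

2.2125 bits


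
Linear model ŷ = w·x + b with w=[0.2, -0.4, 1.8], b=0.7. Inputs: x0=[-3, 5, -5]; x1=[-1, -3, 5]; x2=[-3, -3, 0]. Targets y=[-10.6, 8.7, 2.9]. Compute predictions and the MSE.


ŷ0 = (0.2)·(-3) + (-0.4)·(5) + (1.8)·(-5) + 0.7 = -10.9
ŷ1 = (0.2)·(-1) + (-0.4)·(-3) + (1.8)·(5) + 0.7 = 10.7
ŷ2 = (0.2)·(-3) + (-0.4)·(-3) + (1.8)·(0) + 0.7 = 1.3
errors² = [0.09, 4.0, 2.56]
MSE = 6.6500/3 = 2.2167

2.2167


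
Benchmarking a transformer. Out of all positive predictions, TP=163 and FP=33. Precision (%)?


Precision = TP/(TP+FP)
= 163/(163+33)
= 163/196 = 83.16%

83.16%


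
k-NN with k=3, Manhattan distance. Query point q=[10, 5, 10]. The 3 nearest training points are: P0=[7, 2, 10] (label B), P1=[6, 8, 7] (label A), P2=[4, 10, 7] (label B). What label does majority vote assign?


d(q,P0) = 6  (label B)
d(q,P1) = 10  (label A)
d(q,P2) = 14  (label B)
Votes: A=1, B=2
Majority → B

B


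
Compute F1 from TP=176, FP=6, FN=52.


Precision = 176/182 = 0.967
Recall = 176/228 = 0.7719
F1 = 2·P·R/(P+R) = 2·TP/(2·TP+FP+FN) = 352/(352+6+52) = 352/410 = 0.8585

0.8585


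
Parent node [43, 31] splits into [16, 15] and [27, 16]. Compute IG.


Parent = [43, 31], H_parent = 0.9809
H_left = 0.9992 (n=31), H_right = 0.9523 (n=43)
H_children = (31/74)·0.9992 + (43/74)·0.9523 = 0.9719
IG = 0.9809 - 0.9719 = 0.009

0.009


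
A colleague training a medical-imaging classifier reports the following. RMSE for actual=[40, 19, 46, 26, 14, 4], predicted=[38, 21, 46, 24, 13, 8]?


MSE = 29/6 = 4.8333
RMSE = √(29/6) = 2.1985

2.1985


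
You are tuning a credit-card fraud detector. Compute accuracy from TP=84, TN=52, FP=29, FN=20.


Accuracy = (TP+TN)/(TP+TN+FP+FN)
= (84+52)/(185)
= 136/185 = 73.51%

73.51%


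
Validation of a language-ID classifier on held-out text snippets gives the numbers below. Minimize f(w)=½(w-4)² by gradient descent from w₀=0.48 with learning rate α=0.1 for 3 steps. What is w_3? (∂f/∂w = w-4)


step 1: grad = 0.48-4 = -3.52; w = 0.48 - 0.1·(-3.52) = 0.832
step 2: grad = 0.832-4 = -3.168; w = 0.832 - 0.1·(-3.168) = 1.1488
step 3: grad = 1.1488-4 = -2.8512; w = 1.1488 - 0.1·(-2.8512) = 1.43392

1.43392


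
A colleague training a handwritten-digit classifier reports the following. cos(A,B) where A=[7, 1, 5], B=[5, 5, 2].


A·B = 7·5 + 1·5 + 5·2 = 50
‖A‖ = √75 = 8.6603, ‖B‖ = √54 = 7.3485
cos = 50/(√75·√54) = 50/√4050 = 0.7857

0.7857


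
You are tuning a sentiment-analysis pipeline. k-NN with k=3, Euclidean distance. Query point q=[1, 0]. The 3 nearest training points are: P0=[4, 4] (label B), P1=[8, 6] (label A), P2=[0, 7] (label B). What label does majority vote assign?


d(q,P0) = 5.0  (label B)
d(q,P1) = 9.2195  (label A)
d(q,P2) = 7.0711  (label B)
Votes: A=1, B=2
Majority → B

B


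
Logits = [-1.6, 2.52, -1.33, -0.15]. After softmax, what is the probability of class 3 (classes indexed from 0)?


Exponentials: e^-1.6=0.2019, e^2.52=12.4286, e^-1.33=0.2645, e^-0.15=0.8607
Sum = 13.7557
Softmax = [0.0147, 0.9035, 0.0192, 0.0626]
p[3] = 0.8607/13.7557 = 0.0626

0.0626


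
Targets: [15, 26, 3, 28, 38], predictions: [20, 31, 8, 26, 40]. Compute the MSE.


Squared errors: (15-20)²=25, (26-31)²=25, (3-8)²=25, (28-26)²=4, (38-40)²=4
Sum = 83
MSE = 83/5 = 83/5

83/5


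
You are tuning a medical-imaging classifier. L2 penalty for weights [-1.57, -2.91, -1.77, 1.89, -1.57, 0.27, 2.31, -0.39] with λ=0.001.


‖w‖₂² = (-1.57)² + (-2.91)² + (-1.77)² + (1.89)² + (-1.57)² + (0.27)² + (2.31)² + (-0.39)²
     = 2.4649 + 8.4681 + 3.1329 + 3.5721 + 2.4649 + 0.0729 + 5.3361 + 0.1521
     = 25.664
λ·‖w‖₂² = 0.001·25.664 = 0.025664

0.025664


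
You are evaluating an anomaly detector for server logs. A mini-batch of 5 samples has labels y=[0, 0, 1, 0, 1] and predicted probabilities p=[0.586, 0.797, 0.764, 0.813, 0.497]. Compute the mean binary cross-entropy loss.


L[0] = -ln(1-0.586) = -ln(0.414) = 0.8819
L[1] = -ln(1-0.797) = -ln(0.203) = 1.5945
L[2] = -ln(0.764) = 0.2692
L[3] = -ln(1-0.813) = -ln(0.187) = 1.6766
L[4] = -ln(0.497) = 0.6992
mean = (0.8819 + 1.5945 + 0.2692 + 1.6766 + 0.6992)/5 = 1.0243

1.0243


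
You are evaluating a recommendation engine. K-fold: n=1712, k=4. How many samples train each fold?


Fold size = 1712/4 = 428
Training per fold = 1712 - 428 = 1284

1284


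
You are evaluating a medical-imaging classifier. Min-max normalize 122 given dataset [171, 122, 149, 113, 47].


min=47, max=171
(122-47)/(171-47) = 75/124 = 0.6048

0.6048


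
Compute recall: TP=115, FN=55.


Recall = TP/(TP+FN)
= 115/(115+55)
= 115/170 = 67.65%

67.65%


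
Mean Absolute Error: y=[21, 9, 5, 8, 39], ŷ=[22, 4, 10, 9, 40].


Absolute errors: |21-22|=1, |9-4|=5, |5-10|=5, |8-9|=1, |39-40|=1
Sum = 13
MAE = 13/5 = 13/5

13/5


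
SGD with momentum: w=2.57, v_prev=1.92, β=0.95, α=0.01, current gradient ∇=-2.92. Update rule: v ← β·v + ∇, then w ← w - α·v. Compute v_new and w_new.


v_new = 0.95·1.92 - 2.92 = 1.824 - 2.92 = -1.096
w_new = 2.57 - 0.01·-1.096 = 2.57 + 0.01096 = 2.58096

v_new=-1.096, w_new=2.58096


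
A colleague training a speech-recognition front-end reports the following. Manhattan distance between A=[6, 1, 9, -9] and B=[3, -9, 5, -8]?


d = |6-3| + |1+ 9| + |9-5| + |-9+ 8|
  = 3 + 10 + 4 + 1
  = 18

18


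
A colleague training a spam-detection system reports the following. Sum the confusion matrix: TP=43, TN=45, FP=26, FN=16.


Total = TP + TN + FP + FN
= 43 + 45 + 26 + 16
= 130
(Predicted positive: 69, predicted negative: 61)

130


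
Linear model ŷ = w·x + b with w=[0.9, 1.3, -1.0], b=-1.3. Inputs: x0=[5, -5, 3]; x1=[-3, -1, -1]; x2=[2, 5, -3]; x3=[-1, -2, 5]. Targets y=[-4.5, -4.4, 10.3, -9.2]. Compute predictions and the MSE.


ŷ0 = (0.9)·(5) + (1.3)·(-5) + (-1.0)·(3) - 1.3 = -6.3
ŷ1 = (0.9)·(-3) + (1.3)·(-1) + (-1.0)·(-1) - 1.3 = -4.3
ŷ2 = (0.9)·(2) + (1.3)·(5) + (-1.0)·(-3) - 1.3 = 10.0
ŷ3 = (0.9)·(-1) + (1.3)·(-2) + (-1.0)·(5) - 1.3 = -9.8
errors² = [3.24, 0.01, 0.09, 0.36]
MSE = 3.7000/4 = 0.925

0.925


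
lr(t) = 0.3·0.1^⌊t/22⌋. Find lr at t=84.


n_drops = ⌊84/22⌋ = 3
lr = 0.3·0.1^3 = 0.3·0.001 = 0.0003

0.0003


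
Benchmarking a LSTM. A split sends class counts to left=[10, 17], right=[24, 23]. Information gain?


Parent = [34, 40], H_parent = 0.9953
H_left = 0.951 (n=27), H_right = 0.9997 (n=47)
H_children = (27/74)·0.951 + (47/74)·0.9997 = 0.9819
IG = 0.9953 - 0.9819 = 0.0134

0.0134


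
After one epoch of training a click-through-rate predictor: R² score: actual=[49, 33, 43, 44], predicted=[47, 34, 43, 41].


ȳ = 42.25
SS_res = Σ(y-ŷ)² = 14
SS_tot = Σ(y-ȳ)² = 134.75
R² = 1 - SS_res/SS_tot = 1 - 0.1039 = 0.8961

0.8961


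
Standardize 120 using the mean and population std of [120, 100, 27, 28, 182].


μ = 91.4, σ = 58.766
z = (120 - 91.4)/58.766 = 0.4867

0.4867


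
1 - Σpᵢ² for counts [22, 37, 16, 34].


Probabilities: [22/109, 37/109, 16/109, 34/109] ≈ [0.2018, 0.3394, 0.1468, 0.3119]
Σpᵢ² = (484 + 1369 + 256 + 1156)/109² = 3265/11881
Gini = 1 - Σpᵢ² = 1 - 3265/11881 = 0.7252

0.7252


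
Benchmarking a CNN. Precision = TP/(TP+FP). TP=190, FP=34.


Precision = TP/(TP+FP)
= 190/(190+34)
= 190/224 = 84.82%

84.82%


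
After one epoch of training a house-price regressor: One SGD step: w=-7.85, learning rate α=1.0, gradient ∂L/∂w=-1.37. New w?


w_new = w - α·∇
= -7.85 - 1.0·-1.37
= -7.85 + 1.37
= -6.48

-6.48


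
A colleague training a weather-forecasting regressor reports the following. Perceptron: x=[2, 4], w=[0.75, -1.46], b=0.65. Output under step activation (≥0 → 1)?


z = (2)·(0.75) + (4)·(-1.46) + 0.65
  = -3.69
step(z) = 0 (z<0)

0


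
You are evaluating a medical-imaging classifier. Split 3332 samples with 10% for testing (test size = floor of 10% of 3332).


Test = ⌊3332·10/100⌋ = 333
Train = 3332 - 333 = 2999

Train: 2999, Test: 333


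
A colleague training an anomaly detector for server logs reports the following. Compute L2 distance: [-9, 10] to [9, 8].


d = √((-9-9)² + (10-8)²)
  = √(324 + 4)
  = √328 = 18.1108

18.1108


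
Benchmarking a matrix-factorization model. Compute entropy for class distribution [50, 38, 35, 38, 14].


Probabilities: [50/175, 38/175, 35/175, 38/175, 14/175] ≈ [0.2857, 0.2171, 0.2, 0.2171, 0.08]
H = -((50/175)·log₂(50/175) + (38/175)·log₂(38/175) + (35/175)·log₂(35/175) + (38/175)·log₂(38/175) + (14/175)·log₂(14/175))
  = 2.2291 bits

2.2291 bits


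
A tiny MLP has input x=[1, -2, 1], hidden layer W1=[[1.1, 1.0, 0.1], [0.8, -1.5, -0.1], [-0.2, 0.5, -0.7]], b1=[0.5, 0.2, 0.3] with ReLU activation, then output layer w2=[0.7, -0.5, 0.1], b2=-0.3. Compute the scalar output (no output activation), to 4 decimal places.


z1[0] = (1.1)·(1) + (1.0)·(-2) + (0.1)·(1) + 0.5 = -0.3
z1[1] = (0.8)·(1) + (-1.5)·(-2) + (-0.1)·(1) + 0.2 = 3.9
z1[2] = (-0.2)·(1) + (0.5)·(-2) + (-0.7)·(1) + 0.3 = -1.6
h = ReLU(z1) = [0.0, 3.9, 0.0]
output = (0.7)·(0.0) + (-0.5)·(3.9) + (0.1)·(0.0) - 0.3 = -2.25

-2.25


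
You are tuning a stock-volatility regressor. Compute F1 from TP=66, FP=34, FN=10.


Precision = 66/100 = 0.66
Recall = 66/76 = 0.8684
F1 = 2·P·R/(P+R) = 2·TP/(2·TP+FP+FN) = 132/(132+34+10) = 132/176 = 0.75

0.75


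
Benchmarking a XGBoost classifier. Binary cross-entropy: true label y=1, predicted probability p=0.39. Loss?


BCE = -[y·ln(p) + (1-y)·ln(1-p)]
= -1·ln(0.39) - 0
= -ln(0.39) = 0.9416

0.9416


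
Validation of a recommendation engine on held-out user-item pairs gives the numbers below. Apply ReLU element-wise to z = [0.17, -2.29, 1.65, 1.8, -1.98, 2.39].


ReLU(0.17) = max(0, 0.17) = 0.17
ReLU(-2.29) = max(0, -2.29) = 0.0
ReLU(1.65) = max(0, 1.65) = 1.65
ReLU(1.8) = max(0, 1.8) = 1.8
ReLU(-1.98) = max(0, -1.98) = 0.0
ReLU(2.39) = max(0, 2.39) = 2.39
result = [0.17, 0.0, 1.65, 1.8, 0.0, 2.39]

[0.17, 0.0, 1.65, 1.8, 0.0, 2.39]


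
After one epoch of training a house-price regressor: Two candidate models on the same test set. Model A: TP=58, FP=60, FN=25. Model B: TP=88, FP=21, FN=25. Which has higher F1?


Model A: P=58/118=0.4915, R=58/83=0.6988, F1=2PR/(P+R)=2TP/(2TP+FP+FN)=116/201=0.5771
Model B: P=88/109=0.8073, R=88/113=0.7788, F1=2PR/(P+R)=2TP/(2TP+FP+FN)=176/222=0.7928
0.5771 < 0.7928 → Model B

Model B


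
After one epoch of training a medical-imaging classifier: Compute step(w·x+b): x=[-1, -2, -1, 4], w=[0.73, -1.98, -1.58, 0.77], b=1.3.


z = (-1)·(0.73) + (-2)·(-1.98) + (-1)·(-1.58) + (4)·(0.77) + 1.3
  = 9.19
step(z) = 1 (z≥0)

1


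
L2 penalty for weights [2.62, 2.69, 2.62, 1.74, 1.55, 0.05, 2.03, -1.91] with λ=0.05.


‖w‖₂² = (2.62)² + (2.69)² + (2.62)² + (1.74)² + (1.55)² + (0.05)² + (2.03)² + (-1.91)²
     = 6.8644 + 7.2361 + 6.8644 + 3.0276 + 2.4025 + 0.0025 + 4.1209 + 3.6481
     = 34.1665
λ·‖w‖₂² = 0.05·34.1665 = 1.708325

1.708325


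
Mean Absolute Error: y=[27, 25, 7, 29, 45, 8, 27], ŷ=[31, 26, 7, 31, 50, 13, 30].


Absolute errors: |27-31|=4, |25-26|=1, |7-7|=0, |29-31|=2, |45-50|=5, |8-13|=5, |27-30|=3
Sum = 20
MAE = 20/7 = 20/7

20/7
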